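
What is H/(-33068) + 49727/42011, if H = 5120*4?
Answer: 195996789/347304937 ≈ 0.56434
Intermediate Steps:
H = 20480
H/(-33068) + 49727/42011 = 20480/(-33068) + 49727/42011 = 20480*(-1/33068) + 49727*(1/42011) = -5120/8267 + 49727/42011 = 195996789/347304937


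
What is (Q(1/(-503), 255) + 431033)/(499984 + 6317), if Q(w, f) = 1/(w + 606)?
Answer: 43795395488/51443050639 ≈ 0.85134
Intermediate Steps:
Q(w, f) = 1/(606 + w)
(Q(1/(-503), 255) + 431033)/(499984 + 6317) = (1/(606 + 1/(-503)) + 431033)/(499984 + 6317) = (1/(606 - 1/503) + 431033)/506301 = (1/(304817/503) + 431033)*(1/506301) = (503/304817 + 431033)*(1/506301) = (131386186464/304817)*(1/506301) = 43795395488/51443050639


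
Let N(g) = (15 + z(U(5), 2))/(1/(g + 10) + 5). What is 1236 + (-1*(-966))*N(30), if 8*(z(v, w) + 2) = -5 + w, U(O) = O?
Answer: 245422/67 ≈ 3663.0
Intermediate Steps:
z(v, w) = -21/8 + w/8 (z(v, w) = -2 + (-5 + w)/8 = -2 + (-5/8 + w/8) = -21/8 + w/8)
N(g) = 101/(8*(5 + 1/(10 + g))) (N(g) = (15 + (-21/8 + (⅛)*2))/(1/(g + 10) + 5) = (15 + (-21/8 + ¼))/(1/(10 + g) + 5) = (15 - 19/8)/(5 + 1/(10 + g)) = 101/(8*(5 + 1/(10 + g))))
1236 + (-1*(-966))*N(30) = 1236 + (-1*(-966))*(101*(10 + 30)/(8*(51 + 5*30))) = 1236 + 966*((101/8)*40/(51 + 150)) = 1236 + 966*((101/8)*40/201) = 1236 + 966*((101/8)*(1/201)*40) = 1236 + 966*(505/201) = 1236 + 162610/67 = 245422/67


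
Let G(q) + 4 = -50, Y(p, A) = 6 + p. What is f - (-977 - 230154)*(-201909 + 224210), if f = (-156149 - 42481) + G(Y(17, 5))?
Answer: 5154253747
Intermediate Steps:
G(q) = -54 (G(q) = -4 - 50 = -54)
f = -198684 (f = (-156149 - 42481) - 54 = -198630 - 54 = -198684)
f - (-977 - 230154)*(-201909 + 224210) = -198684 - (-977 - 230154)*(-201909 + 224210) = -198684 - (-231131)*22301 = -198684 - 1*(-5154452431) = -198684 + 5154452431 = 5154253747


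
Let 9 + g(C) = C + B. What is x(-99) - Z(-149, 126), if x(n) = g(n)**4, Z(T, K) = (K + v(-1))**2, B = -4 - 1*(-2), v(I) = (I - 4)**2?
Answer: 146387199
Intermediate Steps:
v(I) = (-4 + I)**2
B = -2 (B = -4 + 2 = -2)
g(C) = -11 + C (g(C) = -9 + (C - 2) = -9 + (-2 + C) = -11 + C)
Z(T, K) = (25 + K)**2 (Z(T, K) = (K + (-4 - 1)**2)**2 = (K + (-5)**2)**2 = (K + 25)**2 = (25 + K)**2)
x(n) = (-11 + n)**4
x(-99) - Z(-149, 126) = (-11 - 99)**4 - (25 + 126)**2 = (-110)**4 - 1*151**2 = 146410000 - 1*22801 = 146410000 - 22801 = 146387199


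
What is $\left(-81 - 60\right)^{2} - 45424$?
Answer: $-25543$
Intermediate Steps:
$\left(-81 - 60\right)^{2} - 45424 = \left(-141\right)^{2} - 45424 = 19881 - 45424 = -25543$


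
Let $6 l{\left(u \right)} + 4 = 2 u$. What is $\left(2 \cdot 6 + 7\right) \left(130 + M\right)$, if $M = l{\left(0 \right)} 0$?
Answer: $2470$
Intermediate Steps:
$l{\left(u \right)} = - \frac{2}{3} + \frac{u}{3}$ ($l{\left(u \right)} = - \frac{2}{3} + \frac{2 u}{6} = - \frac{2}{3} + \frac{u}{3}$)
$M = 0$ ($M = \left(- \frac{2}{3} + \frac{1}{3} \cdot 0\right) 0 = \left(- \frac{2}{3} + 0\right) 0 = \left(- \frac{2}{3}\right) 0 = 0$)
$\left(2 \cdot 6 + 7\right) \left(130 + M\right) = \left(2 \cdot 6 + 7\right) \left(130 + 0\right) = \left(12 + 7\right) 130 = 19 \cdot 130 = 2470$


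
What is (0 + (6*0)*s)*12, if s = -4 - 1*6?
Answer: 0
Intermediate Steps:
s = -10 (s = -4 - 6 = -10)
(0 + (6*0)*s)*12 = (0 + (6*0)*(-10))*12 = (0 + 0*(-10))*12 = (0 + 0)*12 = 0*12 = 0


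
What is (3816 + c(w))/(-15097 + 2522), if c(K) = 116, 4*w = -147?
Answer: -3932/12575 ≈ -0.31268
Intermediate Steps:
w = -147/4 (w = (1/4)*(-147) = -147/4 ≈ -36.750)
(3816 + c(w))/(-15097 + 2522) = (3816 + 116)/(-15097 + 2522) = 3932/(-12575) = 3932*(-1/12575) = -3932/12575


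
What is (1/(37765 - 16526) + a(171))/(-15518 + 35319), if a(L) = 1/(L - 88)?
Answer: 21322/34905935437 ≈ 6.1084e-7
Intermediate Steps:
a(L) = 1/(-88 + L)
(1/(37765 - 16526) + a(171))/(-15518 + 35319) = (1/(37765 - 16526) + 1/(-88 + 171))/(-15518 + 35319) = (1/21239 + 1/83)/19801 = (1/21239 + 1/83)*(1/19801) = (21322/1762837)*(1/19801) = 21322/34905935437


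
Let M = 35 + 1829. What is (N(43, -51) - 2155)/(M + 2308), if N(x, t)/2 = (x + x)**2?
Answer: 12637/4172 ≈ 3.0290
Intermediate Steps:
N(x, t) = 8*x**2 (N(x, t) = 2*(x + x)**2 = 2*(2*x)**2 = 2*(4*x**2) = 8*x**2)
M = 1864
(N(43, -51) - 2155)/(M + 2308) = (8*43**2 - 2155)/(1864 + 2308) = (8*1849 - 2155)/4172 = (14792 - 2155)*(1/4172) = 12637*(1/4172) = 12637/4172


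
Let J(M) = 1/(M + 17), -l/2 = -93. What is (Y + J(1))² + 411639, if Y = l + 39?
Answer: 149781637/324 ≈ 4.6229e+5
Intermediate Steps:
l = 186 (l = -2*(-93) = 186)
Y = 225 (Y = 186 + 39 = 225)
J(M) = 1/(17 + M)
(Y + J(1))² + 411639 = (225 + 1/(17 + 1))² + 411639 = (225 + 1/18)² + 411639 = (4051/18)² + 411639 = 16410601/324 + 411639 = 149781637/324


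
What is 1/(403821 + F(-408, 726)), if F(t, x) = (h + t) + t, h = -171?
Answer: 1/402834 ≈ 2.4824e-6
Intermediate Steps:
F(t, x) = -171 + 2*t (F(t, x) = (-171 + t) + t = -171 + 2*t)
1/(403821 + F(-408, 726)) = 1/(403821 + (-171 + 2*(-408))) = 1/(403821 + (-171 - 816)) = 1/(403821 - 987) = 1/402834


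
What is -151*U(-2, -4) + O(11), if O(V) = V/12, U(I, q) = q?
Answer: 7259/12 ≈ 604.92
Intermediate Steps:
O(V) = V/12 (O(V) = V*(1/12) = V/12)
-151*U(-2, -4) + O(11) = -151*(-4) + (1/12)*11 = 604 + 11/12 = 7259/12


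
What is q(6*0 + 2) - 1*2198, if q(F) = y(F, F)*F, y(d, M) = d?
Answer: -2194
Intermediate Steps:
q(F) = F**2 (q(F) = F*F = F**2)
q(6*0 + 2) - 1*2198 = (6*0 + 2)**2 - 1*2198 = (0 + 2)**2 - 2198 = 2**2 - 2198 = 4 - 2198 = -2194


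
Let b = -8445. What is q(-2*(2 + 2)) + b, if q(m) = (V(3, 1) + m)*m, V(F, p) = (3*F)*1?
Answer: -8453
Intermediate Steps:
V(F, p) = 3*F
q(m) = m*(9 + m) (q(m) = (3*3 + m)*m = (9 + m)*m = m*(9 + m))
q(-2*(2 + 2)) + b = (-2*(2 + 2))*(9 - 2*(2 + 2)) - 8445 = (-2*4)*(9 - 2*4) - 8445 = -8*(9 - 8) - 8445 = -8*1 - 8445 = -8 - 8445 = -8453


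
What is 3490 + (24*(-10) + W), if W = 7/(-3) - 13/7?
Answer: 68162/21 ≈ 3245.8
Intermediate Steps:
W = -88/21 (W = 7*(-⅓) - 13*⅐ = -7/3 - 13/7 = -88/21 ≈ -4.1905)
3490 + (24*(-10) + W) = 3490 + (24*(-10) - 88/21) = 3490 + (-240 - 88/21) = 3490 - 5128/21 = 68162/21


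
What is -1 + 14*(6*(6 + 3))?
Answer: 755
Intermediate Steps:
-1 + 14*(6*(6 + 3)) = -1 + 14*(6*9) = -1 + 14*54 = -1 + 756 = 755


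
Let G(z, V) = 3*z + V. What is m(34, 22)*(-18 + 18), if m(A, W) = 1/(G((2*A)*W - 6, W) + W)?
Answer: 0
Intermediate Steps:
G(z, V) = V + 3*z
m(A, W) = 1/(-18 + 2*W + 6*A*W) (m(A, W) = 1/((W + 3*((2*A)*W - 6)) + W) = 1/((W + 3*(2*A*W - 6)) + W) = 1/((W + 3*(-6 + 2*A*W)) + W) = 1/((W + (-18 + 6*A*W)) + W) = 1/((-18 + W + 6*A*W) + W) = 1/(-18 + 2*W + 6*A*W))
m(34, 22)*(-18 + 18) = (1/(2*(-9 + 22 + 3*34*22)))*(-18 + 18) = (1/(2*(-9 + 22 + 2244)))*0 = ((½)/2257)*0 = ((½)*(1/2257))*0 = (1/4514)*0 = 0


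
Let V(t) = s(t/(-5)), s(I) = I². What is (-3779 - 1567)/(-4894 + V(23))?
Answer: 44550/40607 ≈ 1.0971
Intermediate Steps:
V(t) = t²/25 (V(t) = (t/(-5))² = (t*(-⅕))² = (-t/5)² = t²/25)
(-3779 - 1567)/(-4894 + V(23)) = (-3779 - 1567)/(-4894 + (1/25)*23²) = -5346/(-4894 + (1/25)*529) = -5346/(-4894 + 529/25) = -5346/(-121821/25) = -5346*(-25/121821) = 44550/40607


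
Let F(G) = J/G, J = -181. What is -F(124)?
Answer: 181/124 ≈ 1.4597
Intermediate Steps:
F(G) = -181/G
-F(124) = -(-181)/124 = -1*(-181/124) = 181/124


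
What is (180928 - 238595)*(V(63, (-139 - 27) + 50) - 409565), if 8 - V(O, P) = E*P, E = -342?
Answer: 25905688743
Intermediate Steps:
V(O, P) = 8 + 342*P (V(O, P) = 8 - (-342)*P = 8 + 342*P)
(180928 - 238595)*(V(63, (-139 - 27) + 50) - 409565) = (180928 - 238595)*((8 + 342*((-139 - 27) + 50)) - 409565) = -57667*((8 + 342*(-166 + 50)) - 409565) = -57667*((8 + 342*(-116)) - 409565) = -57667*((8 - 39672) - 409565) = -57667*(-39664 - 409565) = -57667*(-449229) = 25905688743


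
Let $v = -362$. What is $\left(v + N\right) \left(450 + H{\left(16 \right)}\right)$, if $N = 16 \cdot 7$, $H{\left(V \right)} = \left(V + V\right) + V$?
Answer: $-124500$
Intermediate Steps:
$H{\left(V \right)} = 3 V$ ($H{\left(V \right)} = 2 V + V = 3 V$)
$N = 112$
$\left(v + N\right) \left(450 + H{\left(16 \right)}\right) = \left(-362 + 112\right) \left(450 + 3 \cdot 16\right) = - 250 \left(450 + 48\right) = \left(-250\right) 498 = -124500$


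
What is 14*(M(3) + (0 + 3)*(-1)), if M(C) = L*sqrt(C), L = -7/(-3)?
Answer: -42 + 98*sqrt(3)/3 ≈ 14.580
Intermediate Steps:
L = 7/3 (L = -7*(-1/3) = 7/3 ≈ 2.3333)
M(C) = 7*sqrt(C)/3
14*(M(3) + (0 + 3)*(-1)) = 14*(7*sqrt(3)/3 + (0 + 3)*(-1)) = 14*(7*sqrt(3)/3 + 3*(-1)) = 14*(7*sqrt(3)/3 - 3) = 14*(-3 + 7*sqrt(3)/3) = -42 + 98*sqrt(3)/3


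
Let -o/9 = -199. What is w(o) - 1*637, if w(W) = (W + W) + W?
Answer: 4736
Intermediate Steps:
o = 1791 (o = -9*(-199) = 1791)
w(W) = 3*W (w(W) = 2*W + W = 3*W)
w(o) - 1*637 = 3*1791 - 1*637 = 5373 - 637 = 4736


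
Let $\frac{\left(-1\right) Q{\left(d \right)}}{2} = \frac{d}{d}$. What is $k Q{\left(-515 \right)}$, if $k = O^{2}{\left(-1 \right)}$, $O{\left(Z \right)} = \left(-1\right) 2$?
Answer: $-8$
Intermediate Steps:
$Q{\left(d \right)} = -2$ ($Q{\left(d \right)} = - 2 \frac{d}{d} = \left(-2\right) 1 = -2$)
$O{\left(Z \right)} = -2$
$k = 4$ ($k = \left(-2\right)^{2} = 4$)
$k Q{\left(-515 \right)} = 4 \left(-2\right) = -8$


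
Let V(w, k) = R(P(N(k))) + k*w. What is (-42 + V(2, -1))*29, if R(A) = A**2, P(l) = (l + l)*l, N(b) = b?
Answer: -1160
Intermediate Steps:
P(l) = 2*l**2 (P(l) = (2*l)*l = 2*l**2)
V(w, k) = 4*k**4 + k*w (V(w, k) = (2*k**2)**2 + k*w = 4*k**4 + k*w)
(-42 + V(2, -1))*29 = (-42 - (2 + 4*(-1)**3))*29 = (-42 - (2 + 4*(-1)))*29 = (-42 - (2 - 4))*29 = (-42 - 1*(-2))*29 = (-42 + 2)*29 = -40*29 = -1160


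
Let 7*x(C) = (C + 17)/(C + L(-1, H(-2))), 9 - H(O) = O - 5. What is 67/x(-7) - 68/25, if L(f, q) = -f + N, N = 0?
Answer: -7103/25 ≈ -284.12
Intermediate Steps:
H(O) = 14 - O (H(O) = 9 - (O - 5) = 9 - (-5 + O) = 9 + (5 - O) = 14 - O)
L(f, q) = -f (L(f, q) = -f + 0 = -f)
x(C) = (17 + C)/(7*(1 + C)) (x(C) = ((C + 17)/(C - 1*(-1)))/7 = ((17 + C)/(C + 1))/7 = ((17 + C)/(1 + C))/7 = (17 + C)/(7*(1 + C)))
67/x(-7) - 68/25 = 67/(((17 - 7)/(7*(1 - 7)))) - 68/25 = 67/(((1/7)*10/(-6))) - 68*1/25 = 67/(((1/7)*(-1/6)*10)) - 68/25 = 67/(-5/21) - 68/25 = 67*(-21/5) - 68/25 = -1407/5 - 68/25 = -7103/25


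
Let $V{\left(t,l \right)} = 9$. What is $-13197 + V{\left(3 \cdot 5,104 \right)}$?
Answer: $-13188$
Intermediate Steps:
$-13197 + V{\left(3 \cdot 5,104 \right)} = -13197 + 9 = -13188$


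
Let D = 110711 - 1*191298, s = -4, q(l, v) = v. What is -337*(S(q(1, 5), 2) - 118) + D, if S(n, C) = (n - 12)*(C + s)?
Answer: -45539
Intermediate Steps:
D = -80587 (D = 110711 - 191298 = -80587)
S(n, C) = (-12 + n)*(-4 + C) (S(n, C) = (n - 12)*(C - 4) = (-12 + n)*(-4 + C))
-337*(S(q(1, 5), 2) - 118) + D = -337*((48 - 12*2 - 4*5 + 2*5) - 118) - 80587 = -337*((48 - 24 - 20 + 10) - 118) - 80587 = -337*(14 - 118) - 80587 = -337*(-104) - 80587 = 35048 - 80587 = -45539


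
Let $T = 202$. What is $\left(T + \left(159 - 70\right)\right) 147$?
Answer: $42777$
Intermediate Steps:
$\left(T + \left(159 - 70\right)\right) 147 = \left(202 + \left(159 - 70\right)\right) 147 = \left(202 + 89\right) 147 = 291 \cdot 147 = 42777$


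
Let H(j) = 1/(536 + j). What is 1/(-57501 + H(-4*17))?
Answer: -468/26910467 ≈ -1.7391e-5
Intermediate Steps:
1/(-57501 + H(-4*17)) = 1/(-57501 + 1/(536 - 4*17)) = 1/(-57501 + 1/(536 - 68)) = 1/(-57501 + 1/468) = 1/(-26910467/468) = -468/26910467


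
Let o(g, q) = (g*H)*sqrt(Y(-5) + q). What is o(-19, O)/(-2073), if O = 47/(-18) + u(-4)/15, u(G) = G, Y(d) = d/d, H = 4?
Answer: 494*I*sqrt(10)/31095 ≈ 0.050238*I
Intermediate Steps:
Y(d) = 1
O = -259/90 (O = 47/(-18) - 4/15 = 47*(-1/18) - 4*1/15 = -47/18 - 4/15 = -259/90 ≈ -2.8778)
o(g, q) = 4*g*sqrt(1 + q) (o(g, q) = (g*4)*sqrt(1 + q) = (4*g)*sqrt(1 + q) = 4*g*sqrt(1 + q))
o(-19, O)/(-2073) = (4*(-19)*sqrt(1 - 259/90))/(-2073) = (4*(-19)*sqrt(-169/90))*(-1/2073) = (4*(-19)*(13*I*sqrt(10)/30))*(-1/2073) = -494*I*sqrt(10)/15*(-1/2073) = 494*I*sqrt(10)/31095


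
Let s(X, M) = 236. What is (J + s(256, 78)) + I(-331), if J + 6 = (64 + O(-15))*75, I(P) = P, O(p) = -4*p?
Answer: 9199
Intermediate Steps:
J = 9294 (J = -6 + (64 - 4*(-15))*75 = -6 + (64 + 60)*75 = -6 + 124*75 = -6 + 9300 = 9294)
(J + s(256, 78)) + I(-331) = (9294 + 236) - 331 = 9530 - 331 = 9199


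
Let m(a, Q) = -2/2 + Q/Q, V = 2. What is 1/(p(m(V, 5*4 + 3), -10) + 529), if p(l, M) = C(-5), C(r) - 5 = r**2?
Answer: 1/559 ≈ 0.0017889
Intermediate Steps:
C(r) = 5 + r**2
m(a, Q) = 0 (m(a, Q) = -2*1/2 + 1 = -1 + 1 = 0)
p(l, M) = 30 (p(l, M) = 5 + (-5)**2 = 5 + 25 = 30)
1/(p(m(V, 5*4 + 3), -10) + 529) = 1/(30 + 529) = 1/559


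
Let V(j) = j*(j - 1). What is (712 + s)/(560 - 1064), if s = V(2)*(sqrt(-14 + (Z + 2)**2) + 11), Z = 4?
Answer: -367/252 - sqrt(22)/252 ≈ -1.4750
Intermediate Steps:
V(j) = j*(-1 + j)
s = 22 + 2*sqrt(22) (s = (2*(-1 + 2))*(sqrt(-14 + (4 + 2)**2) + 11) = (2*1)*(sqrt(-14 + 6**2) + 11) = 2*(sqrt(-14 + 36) + 11) = 2*(sqrt(22) + 11) = 2*(11 + sqrt(22)) = 22 + 2*sqrt(22) ≈ 31.381)
(712 + s)/(560 - 1064) = (712 + (22 + 2*sqrt(22)))/(560 - 1064) = (734 + 2*sqrt(22))/(-504) = (734 + 2*sqrt(22))*(-1/504) = -367/252 - sqrt(22)/252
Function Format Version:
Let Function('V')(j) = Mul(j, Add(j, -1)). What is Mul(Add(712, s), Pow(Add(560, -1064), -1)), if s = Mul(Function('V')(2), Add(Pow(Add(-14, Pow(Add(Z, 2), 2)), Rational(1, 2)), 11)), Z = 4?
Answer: Add(Rational(-367, 252), Mul(Rational(-1, 252), Pow(22, Rational(1, 2)))) ≈ -1.4750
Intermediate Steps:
Function('V')(j) = Mul(j, Add(-1, j))
s = Add(22, Mul(2, Pow(22, Rational(1, 2)))) (s = Mul(Mul(2, Add(-1, 2)), Add(Pow(Add(-14, Pow(Add(4, 2), 2)), Rational(1, 2)), 11)) = Mul(Mul(2, 1), Add(Pow(Add(-14, Pow(6, 2)), Rational(1, 2)), 11)) = Mul(2, Add(Pow(Add(-14, 36), Rational(1, 2)), 11)) = Mul(2, Add(Pow(22, Rational(1, 2)), 11)) = Mul(2, Add(11, Pow(22, Rational(1, 2)))) = Add(22, Mul(2, Pow(22, Rational(1, 2)))) ≈ 31.381)
Mul(Add(712, s), Pow(Add(560, -1064), -1)) = Mul(Add(712, Add(22, Mul(2, Pow(22, Rational(1, 2))))), Pow(Add(560, -1064), -1)) = Mul(Add(734, Mul(2, Pow(22, Rational(1, 2)))), Pow(-504, -1)) = Mul(Add(734, Mul(2, Pow(22, Rational(1, 2)))), Rational(-1, 504)) = Add(Rational(-367, 252), Mul(Rational(-1, 252), Pow(22, Rational(1, 2))))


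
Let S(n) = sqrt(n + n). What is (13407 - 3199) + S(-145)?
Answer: 10208 + I*sqrt(290) ≈ 10208.0 + 17.029*I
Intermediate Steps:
S(n) = sqrt(2)*sqrt(n) (S(n) = sqrt(2*n) = sqrt(2)*sqrt(n))
(13407 - 3199) + S(-145) = (13407 - 3199) + sqrt(2)*sqrt(-145) = 10208 + sqrt(2)*(I*sqrt(145)) = 10208 + I*sqrt(290)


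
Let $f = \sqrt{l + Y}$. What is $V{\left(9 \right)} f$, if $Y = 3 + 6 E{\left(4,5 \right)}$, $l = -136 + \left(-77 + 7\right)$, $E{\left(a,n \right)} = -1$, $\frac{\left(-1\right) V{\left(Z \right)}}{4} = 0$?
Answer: $0$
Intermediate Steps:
$V{\left(Z \right)} = 0$ ($V{\left(Z \right)} = \left(-4\right) 0 = 0$)
$l = -206$ ($l = -136 - 70 = -206$)
$Y = -3$ ($Y = 3 + 6 \left(-1\right) = 3 - 6 = -3$)
$f = i \sqrt{209}$ ($f = \sqrt{-206 - 3} = \sqrt{-209} = i \sqrt{209} \approx 14.457 i$)
$V{\left(9 \right)} f = 0 i \sqrt{209} = 0$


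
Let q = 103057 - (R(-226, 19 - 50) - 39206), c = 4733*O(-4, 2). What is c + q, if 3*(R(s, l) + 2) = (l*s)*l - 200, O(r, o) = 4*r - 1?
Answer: 134266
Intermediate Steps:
O(r, o) = -1 + 4*r
R(s, l) = -206/3 + s*l**2/3 (R(s, l) = -2 + ((l*s)*l - 200)/3 = -2 + (s*l**2 - 200)/3 = -2 + (-200 + s*l**2)/3 = -2 + (-200/3 + s*l**2/3) = -206/3 + s*l**2/3)
c = -80461 (c = 4733*(-1 + 4*(-4)) = 4733*(-1 - 16) = 4733*(-17) = -80461)
q = 214727 (q = 103057 - ((-206/3 + (1/3)*(-226)*(19 - 50)**2) - 39206) = 103057 - ((-206/3 + (1/3)*(-226)*(-31)**2) - 39206) = 103057 - ((-206/3 + (1/3)*(-226)*961) - 39206) = 103057 - ((-206/3 - 217186/3) - 39206) = 103057 - (-72464 - 39206) = 103057 - 1*(-111670) = 103057 + 111670 = 214727)
c + q = -80461 + 214727 = 134266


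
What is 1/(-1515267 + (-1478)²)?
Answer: 1/669217 ≈ 1.4943e-6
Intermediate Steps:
1/(-1515267 + (-1478)²) = 1/(-1515267 + 2184484) = 1/669217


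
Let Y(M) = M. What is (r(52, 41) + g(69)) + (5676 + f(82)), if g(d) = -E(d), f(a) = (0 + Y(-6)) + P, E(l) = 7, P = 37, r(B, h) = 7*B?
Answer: 6064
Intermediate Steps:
f(a) = 31 (f(a) = (0 - 6) + 37 = -6 + 37 = 31)
g(d) = -7 (g(d) = -1*7 = -7)
(r(52, 41) + g(69)) + (5676 + f(82)) = (7*52 - 7) + (5676 + 31) = (364 - 7) + 5707 = 357 + 5707 = 6064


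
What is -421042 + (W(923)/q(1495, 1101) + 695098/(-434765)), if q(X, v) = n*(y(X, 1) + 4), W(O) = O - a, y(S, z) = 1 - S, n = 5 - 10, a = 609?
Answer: -136375976418239/323899925 ≈ -4.2104e+5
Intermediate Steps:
n = -5
W(O) = -609 + O (W(O) = O - 1*609 = O - 609 = -609 + O)
q(X, v) = -25 + 5*X (q(X, v) = -5*((1 - X) + 4) = -5*(5 - X) = -25 + 5*X)
-421042 + (W(923)/q(1495, 1101) + 695098/(-434765)) = -421042 + ((-609 + 923)/(-25 + 5*1495) + 695098/(-434765)) = -421042 + (314/(-25 + 7475) + 695098*(-1/434765)) = -421042 + (314/7450 - 695098/434765) = -421042 + (314*(1/7450) - 695098/434765) = -421042 + (157/3725 - 695098/434765) = -421042 - 504196389/323899925 = -136375976418239/323899925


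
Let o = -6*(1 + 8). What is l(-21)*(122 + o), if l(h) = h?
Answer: -1428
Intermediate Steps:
o = -54 (o = -6*9 = -54)
l(-21)*(122 + o) = -21*(122 - 54) = -21*68 = -1428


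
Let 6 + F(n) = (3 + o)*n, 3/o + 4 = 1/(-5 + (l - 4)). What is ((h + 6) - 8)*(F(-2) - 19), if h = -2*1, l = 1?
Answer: 1300/11 ≈ 118.18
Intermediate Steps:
o = -8/11 (o = 3/(-4 + 1/(-5 + (1 - 4))) = 3/(-4 + 1/(-5 - 3)) = 3/(-4 + 1/(-8)) = 3/(-4 - 1/8) = 3/(-33/8) = 3*(-8/33) = -8/11 ≈ -0.72727)
h = -2
F(n) = -6 + 25*n/11 (F(n) = -6 + (3 - 8/11)*n = -6 + 25*n/11)
((h + 6) - 8)*(F(-2) - 19) = ((-2 + 6) - 8)*((-6 + (25/11)*(-2)) - 19) = (4 - 8)*((-6 - 50/11) - 19) = -4*(-116/11 - 19) = -4*(-325/11) = 1300/11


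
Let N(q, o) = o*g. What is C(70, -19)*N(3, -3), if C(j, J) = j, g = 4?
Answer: -840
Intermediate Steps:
N(q, o) = 4*o (N(q, o) = o*4 = 4*o)
C(70, -19)*N(3, -3) = 70*(4*(-3)) = 70*(-12) = -840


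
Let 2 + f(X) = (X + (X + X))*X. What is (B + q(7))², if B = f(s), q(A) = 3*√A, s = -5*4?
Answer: 1435267 + 7188*√7 ≈ 1.4543e+6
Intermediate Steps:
s = -20
f(X) = -2 + 3*X² (f(X) = -2 + (X + (X + X))*X = -2 + (X + 2*X)*X = -2 + (3*X)*X = -2 + 3*X²)
B = 1198 (B = -2 + 3*(-20)² = -2 + 3*400 = -2 + 1200 = 1198)
(B + q(7))² = (1198 + 3*√7)²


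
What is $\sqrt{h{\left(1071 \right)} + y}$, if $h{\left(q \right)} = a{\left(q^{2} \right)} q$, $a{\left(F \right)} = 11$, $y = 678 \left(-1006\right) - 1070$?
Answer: $i \sqrt{671357} \approx 819.36 i$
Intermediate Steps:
$y = -683138$ ($y = -682068 - 1070 = -683138$)
$h{\left(q \right)} = 11 q$
$\sqrt{h{\left(1071 \right)} + y} = \sqrt{11 \cdot 1071 - 683138} = \sqrt{11781 - 683138} = \sqrt{-671357} = i \sqrt{671357}$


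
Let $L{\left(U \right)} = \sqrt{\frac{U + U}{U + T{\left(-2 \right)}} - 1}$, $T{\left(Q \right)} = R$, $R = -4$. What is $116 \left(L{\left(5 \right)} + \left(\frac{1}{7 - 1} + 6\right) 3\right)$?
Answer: $2494$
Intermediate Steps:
$T{\left(Q \right)} = -4$
$L{\left(U \right)} = \sqrt{-1 + \frac{2 U}{-4 + U}}$ ($L{\left(U \right)} = \sqrt{\frac{U + U}{U - 4} - 1} = \sqrt{\frac{2 U}{-4 + U} - 1} = \sqrt{-1 + \frac{2 U}{-4 + U}}$)
$116 \left(L{\left(5 \right)} + \left(\frac{1}{7 - 1} + 6\right) 3\right) = 116 \left(\sqrt{\frac{4 + 5}{-4 + 5}} + \left(\frac{1}{7 - 1} + 6\right) 3\right) = 116 \left(\sqrt{1^{-1} \cdot 9} + \left(\frac{1}{6} + 6\right) 3\right) = 116 \left(\sqrt{1 \cdot 9} + \left(\frac{1}{6} + 6\right) 3\right) = 116 \left(\sqrt{9} + \frac{37}{6} \cdot 3\right) = 116 \left(3 + \frac{37}{2}\right) = 116 \cdot \frac{43}{2} = 2494$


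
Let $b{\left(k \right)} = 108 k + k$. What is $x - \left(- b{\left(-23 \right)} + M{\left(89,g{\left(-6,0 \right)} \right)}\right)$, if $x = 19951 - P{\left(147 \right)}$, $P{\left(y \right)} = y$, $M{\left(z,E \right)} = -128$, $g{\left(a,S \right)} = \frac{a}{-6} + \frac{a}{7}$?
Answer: $17425$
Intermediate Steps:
$g{\left(a,S \right)} = - \frac{a}{42}$ ($g{\left(a,S \right)} = a \left(- \frac{1}{6}\right) + a \frac{1}{7} = - \frac{a}{6} + \frac{a}{7} = - \frac{a}{42}$)
$x = 19804$ ($x = 19951 - 147 = 19804$)
$b{\left(k \right)} = 109 k$
$x - \left(- b{\left(-23 \right)} + M{\left(89,g{\left(-6,0 \right)} \right)}\right) = 19804 + \left(109 \left(-23\right) - -128\right) = 19804 + \left(-2507 + 128\right) = 19804 - 2379 = 17425$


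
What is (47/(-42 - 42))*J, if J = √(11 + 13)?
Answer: -47*√6/42 ≈ -2.7411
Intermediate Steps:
J = 2*√6 (J = √24 = 2*√6 ≈ 4.8990)
(47/(-42 - 42))*J = (47/(-42 - 42))*(2*√6) = (47/(-84))*(2*√6) = (-1/84*47)*(2*√6) = -47*√6/42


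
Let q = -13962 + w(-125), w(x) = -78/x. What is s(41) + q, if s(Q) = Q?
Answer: -1740047/125 ≈ -13920.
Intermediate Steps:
q = -1745172/125 (q = -13962 - 78/(-125) = -13962 - 78*(-1/125) = -13962 + 78/125 = -1745172/125 ≈ -13961.)
s(41) + q = 41 - 1745172/125 = -1740047/125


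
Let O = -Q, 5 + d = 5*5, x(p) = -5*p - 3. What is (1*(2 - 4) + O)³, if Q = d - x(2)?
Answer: -42875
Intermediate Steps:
x(p) = -3 - 5*p
d = 20 (d = -5 + 5*5 = -5 + 25 = 20)
Q = 33 (Q = 20 - (-3 - 5*2) = 20 - (-3 - 10) = 20 - 1*(-13) = 20 + 13 = 33)
O = -33 (O = -1*33 = -33)
(1*(2 - 4) + O)³ = (1*(2 - 4) - 33)³ = (1*(-2) - 33)³ = (-2 - 33)³ = (-35)³ = -42875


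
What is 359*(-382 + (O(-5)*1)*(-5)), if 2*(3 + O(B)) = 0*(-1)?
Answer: -131753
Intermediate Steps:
O(B) = -3 (O(B) = -3 + (0*(-1))/2 = -3 + (1/2)*0 = -3 + 0 = -3)
359*(-382 + (O(-5)*1)*(-5)) = 359*(-382 - 3*1*(-5)) = 359*(-382 - 3*(-5)) = 359*(-382 + 15) = 359*(-367) = -131753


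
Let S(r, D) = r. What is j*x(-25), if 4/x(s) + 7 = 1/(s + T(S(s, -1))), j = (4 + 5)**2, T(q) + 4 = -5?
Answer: -11016/239 ≈ -46.092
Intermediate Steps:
T(q) = -9 (T(q) = -4 - 5 = -9)
j = 81 (j = 9**2 = 81)
x(s) = 4/(-7 + 1/(-9 + s)) (x(s) = 4/(-7 + 1/(s - 9)) = 4/(-7 + 1/(-9 + s)))
j*x(-25) = 81*(4*(9 - 1*(-25))/(-64 + 7*(-25))) = 81*(4*(9 + 25)/(-64 - 175)) = 81*(4*34/(-239)) = 81*(4*(-1/239)*34) = 81*(-136/239) = -11016/239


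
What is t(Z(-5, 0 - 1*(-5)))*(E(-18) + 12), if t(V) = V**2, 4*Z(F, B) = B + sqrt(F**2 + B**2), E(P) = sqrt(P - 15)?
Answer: 25*(1 + sqrt(2))**2*(12 + I*sqrt(33))/16 ≈ 109.28 + 52.315*I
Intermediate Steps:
E(P) = sqrt(-15 + P)
Z(F, B) = B/4 + sqrt(B**2 + F**2)/4 (Z(F, B) = (B + sqrt(F**2 + B**2))/4 = (B + sqrt(B**2 + F**2))/4 = B/4 + sqrt(B**2 + F**2)/4)
t(Z(-5, 0 - 1*(-5)))*(E(-18) + 12) = ((0 - 1*(-5))/4 + sqrt((0 - 1*(-5))**2 + (-5)**2)/4)**2*(sqrt(-15 - 18) + 12) = ((0 + 5)/4 + sqrt((0 + 5)**2 + 25)/4)**2*(sqrt(-33) + 12) = ((1/4)*5 + sqrt(5**2 + 25)/4)**2*(I*sqrt(33) + 12) = (5/4 + sqrt(25 + 25)/4)**2*(12 + I*sqrt(33)) = (5/4 + sqrt(50)/4)**2*(12 + I*sqrt(33)) = (5/4 + (5*sqrt(2))/4)**2*(12 + I*sqrt(33)) = (5/4 + 5*sqrt(2)/4)**2*(12 + I*sqrt(33))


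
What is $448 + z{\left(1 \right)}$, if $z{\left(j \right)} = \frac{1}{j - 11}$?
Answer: $\frac{4479}{10} \approx 447.9$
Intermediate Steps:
$z{\left(j \right)} = \frac{1}{-11 + j}$
$448 + z{\left(1 \right)} = 448 + \frac{1}{-11 + 1} = 448 + \frac{1}{-10} = 448 - \frac{1}{10} = \frac{4479}{10}$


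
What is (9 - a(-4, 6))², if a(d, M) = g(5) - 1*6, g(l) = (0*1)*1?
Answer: 225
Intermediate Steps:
g(l) = 0 (g(l) = 0*1 = 0)
a(d, M) = -6 (a(d, M) = 0 - 1*6 = 0 - 6 = -6)
(9 - a(-4, 6))² = (9 - 1*(-6))² = (9 + 6)² = 15² = 225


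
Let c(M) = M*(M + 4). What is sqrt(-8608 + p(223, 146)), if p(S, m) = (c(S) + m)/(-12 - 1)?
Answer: I*sqrt(2114723)/13 ≈ 111.86*I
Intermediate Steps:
c(M) = M*(4 + M)
p(S, m) = -m/13 - S*(4 + S)/13 (p(S, m) = (S*(4 + S) + m)/(-12 - 1) = (m + S*(4 + S))/(-13) = (m + S*(4 + S))*(-1/13) = -m/13 - S*(4 + S)/13)
sqrt(-8608 + p(223, 146)) = sqrt(-8608 + (-1/13*146 - 1/13*223*(4 + 223))) = sqrt(-8608 + (-146/13 - 1/13*223*227)) = sqrt(-8608 + (-146/13 - 50621/13)) = sqrt(-8608 - 50767/13) = sqrt(-162671/13) = I*sqrt(2114723)/13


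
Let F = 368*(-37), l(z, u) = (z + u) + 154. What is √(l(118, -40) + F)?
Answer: 2*I*√3346 ≈ 115.69*I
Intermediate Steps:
l(z, u) = 154 + u + z (l(z, u) = (u + z) + 154 = 154 + u + z)
F = -13616
√(l(118, -40) + F) = √((154 - 40 + 118) - 13616) = √(232 - 13616) = √(-13384) = 2*I*√3346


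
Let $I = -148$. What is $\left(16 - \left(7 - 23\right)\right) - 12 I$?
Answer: $1808$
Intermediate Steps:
$\left(16 - \left(7 - 23\right)\right) - 12 I = \left(16 - \left(7 - 23\right)\right) - -1776 = \left(16 - \left(7 - 23\right)\right) + 1776 = \left(16 - -16\right) + 1776 = \left(16 + 16\right) + 1776 = 32 + 1776 = 1808$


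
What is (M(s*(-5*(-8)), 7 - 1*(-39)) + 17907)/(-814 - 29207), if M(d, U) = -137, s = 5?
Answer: -17770/30021 ≈ -0.59192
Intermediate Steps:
(M(s*(-5*(-8)), 7 - 1*(-39)) + 17907)/(-814 - 29207) = (-137 + 17907)/(-814 - 29207) = 17770/(-30021) = 17770*(-1/30021) = -17770/30021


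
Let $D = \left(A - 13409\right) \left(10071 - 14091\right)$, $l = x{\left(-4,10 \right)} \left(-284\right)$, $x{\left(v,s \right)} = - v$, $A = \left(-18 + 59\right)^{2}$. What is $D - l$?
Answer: $47147696$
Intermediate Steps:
$A = 1681$ ($A = 41^{2} = 1681$)
$l = -1136$ ($l = \left(-1\right) \left(-4\right) \left(-284\right) = 4 \left(-284\right) = -1136$)
$D = 47146560$ ($D = \left(1681 - 13409\right) \left(10071 - 14091\right) = \left(-11728\right) \left(-4020\right) = 47146560$)
$D - l = 47146560 - -1136 = 47146560 + 1136 = 47147696$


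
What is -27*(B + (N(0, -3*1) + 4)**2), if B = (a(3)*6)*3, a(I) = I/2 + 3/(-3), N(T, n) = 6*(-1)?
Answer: -351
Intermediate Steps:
N(T, n) = -6
a(I) = -1 + I/2 (a(I) = I*(1/2) + 3*(-1/3) = I/2 - 1 = -1 + I/2)
B = 9 (B = ((-1 + (1/2)*3)*6)*3 = ((-1 + 3/2)*6)*3 = ((1/2)*6)*3 = 3*3 = 9)
-27*(B + (N(0, -3*1) + 4)**2) = -27*(9 + (-6 + 4)**2) = -27*(9 + (-2)**2) = -27*(9 + 4) = -27*13 = -351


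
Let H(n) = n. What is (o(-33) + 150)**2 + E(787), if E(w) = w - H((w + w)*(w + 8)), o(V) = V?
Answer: -1236854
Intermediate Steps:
E(w) = w - 2*w*(8 + w) (E(w) = w - (w + w)*(w + 8) = w - 2*w*(8 + w))
(o(-33) + 150)**2 + E(787) = (-33 + 150)**2 + 787*(-15 - 2*787) = 117**2 + 787*(-15 - 1574) = 13689 + 787*(-1589) = 13689 - 1250543 = -1236854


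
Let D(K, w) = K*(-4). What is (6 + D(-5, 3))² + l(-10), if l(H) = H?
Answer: 666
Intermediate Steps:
D(K, w) = -4*K
(6 + D(-5, 3))² + l(-10) = (6 - 4*(-5))² - 10 = (6 + 20)² - 10 = 26² - 10 = 676 - 10 = 666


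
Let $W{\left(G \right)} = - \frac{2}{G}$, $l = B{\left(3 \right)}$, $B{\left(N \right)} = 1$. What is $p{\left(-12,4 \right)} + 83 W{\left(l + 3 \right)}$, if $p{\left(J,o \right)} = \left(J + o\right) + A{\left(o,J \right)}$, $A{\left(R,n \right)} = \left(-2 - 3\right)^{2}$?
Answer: $- \frac{49}{2} \approx -24.5$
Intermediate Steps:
$l = 1$
$A{\left(R,n \right)} = 25$ ($A{\left(R,n \right)} = \left(-5\right)^{2} = 25$)
$p{\left(J,o \right)} = 25 + J + o$ ($p{\left(J,o \right)} = \left(J + o\right) + 25 = 25 + J + o$)
$p{\left(-12,4 \right)} + 83 W{\left(l + 3 \right)} = \left(25 - 12 + 4\right) + 83 \left(- \frac{2}{1 + 3}\right) = 17 + 83 \left(- \frac{2}{4}\right) = 17 + 83 \left(\left(-2\right) \frac{1}{4}\right) = 17 + 83 \left(- \frac{1}{2}\right) = 17 - \frac{83}{2} = - \frac{49}{2}$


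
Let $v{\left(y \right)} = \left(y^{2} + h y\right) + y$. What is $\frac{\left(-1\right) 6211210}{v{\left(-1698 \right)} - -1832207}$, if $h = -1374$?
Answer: $- \frac{1242242}{1409353} \approx -0.88143$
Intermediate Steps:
$v{\left(y \right)} = y^{2} - 1373 y$ ($v{\left(y \right)} = \left(y^{2} - 1374 y\right) + y = y^{2} - 1373 y$)
$\frac{\left(-1\right) 6211210}{v{\left(-1698 \right)} - -1832207} = \frac{\left(-1\right) 6211210}{- 1698 \left(-1373 - 1698\right) - -1832207} = - \frac{6211210}{\left(-1698\right) \left(-3071\right) + 1832207} = - \frac{6211210}{5214558 + 1832207} = - \frac{6211210}{7046765} = \left(-6211210\right) \frac{1}{7046765} = - \frac{1242242}{1409353}$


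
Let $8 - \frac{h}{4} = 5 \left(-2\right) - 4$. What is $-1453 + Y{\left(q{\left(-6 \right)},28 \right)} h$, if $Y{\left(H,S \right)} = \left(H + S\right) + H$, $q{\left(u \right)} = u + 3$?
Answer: $483$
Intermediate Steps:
$q{\left(u \right)} = 3 + u$
$Y{\left(H,S \right)} = S + 2 H$
$h = 88$ ($h = 32 - 4 \left(5 \left(-2\right) - 4\right) = 32 - 4 \left(-10 - 4\right) = 32 - -56 = 32 + 56 = 88$)
$-1453 + Y{\left(q{\left(-6 \right)},28 \right)} h = -1453 + \left(28 + 2 \left(3 - 6\right)\right) 88 = -1453 + \left(28 + 2 \left(-3\right)\right) 88 = -1453 + \left(28 - 6\right) 88 = -1453 + 22 \cdot 88 = -1453 + 1936 = 483$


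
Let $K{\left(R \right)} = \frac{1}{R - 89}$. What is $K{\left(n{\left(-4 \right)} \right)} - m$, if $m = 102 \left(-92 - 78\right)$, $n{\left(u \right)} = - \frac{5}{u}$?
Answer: $\frac{6086336}{351} \approx 17340.0$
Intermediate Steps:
$K{\left(R \right)} = \frac{1}{-89 + R}$
$m = -17340$ ($m = 102 \left(-170\right) = -17340$)
$K{\left(n{\left(-4 \right)} \right)} - m = \frac{1}{-89 - \frac{5}{-4}} - -17340 = \frac{1}{-89 - - \frac{5}{4}} + 17340 = \frac{1}{-89 + \frac{5}{4}} + 17340 = \frac{1}{- \frac{351}{4}} + 17340 = - \frac{4}{351} + 17340 = \frac{6086336}{351}$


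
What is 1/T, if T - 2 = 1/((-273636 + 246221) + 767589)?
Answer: 740174/1480349 ≈ 0.50000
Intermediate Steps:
T = 1480349/740174 (T = 2 + 1/((-273636 + 246221) + 767589) = 2 + 1/(-27415 + 767589) = 2 + 1/740174 = 1480349/740174 ≈ 2.0000)
1/T = 1/(1480349/740174) = 740174/1480349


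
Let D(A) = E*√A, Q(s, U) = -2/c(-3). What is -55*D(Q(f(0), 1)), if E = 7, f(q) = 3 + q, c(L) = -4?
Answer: -385*√2/2 ≈ -272.24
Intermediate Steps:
Q(s, U) = ½ (Q(s, U) = -2/(-4) = -2*(-¼) = ½)
D(A) = 7*√A
-55*D(Q(f(0), 1)) = -385*√(½) = -385*√2/2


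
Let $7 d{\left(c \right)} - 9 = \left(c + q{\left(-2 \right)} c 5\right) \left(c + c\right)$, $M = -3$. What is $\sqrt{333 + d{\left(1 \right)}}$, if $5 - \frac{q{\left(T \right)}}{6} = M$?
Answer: $\frac{\sqrt{19754}}{7} \approx 20.078$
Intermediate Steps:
$q{\left(T \right)} = 48$ ($q{\left(T \right)} = 30 - -18 = 30 + 18 = 48$)
$d{\left(c \right)} = \frac{9}{7} + \frac{482 c^{2}}{7}$ ($d{\left(c \right)} = \frac{9}{7} + \frac{\left(c + 48 c 5\right) \left(c + c\right)}{7} = \frac{9}{7} + \frac{\left(c + 240 c\right) 2 c}{7} = \frac{9}{7} + \frac{241 c 2 c}{7} = \frac{9}{7} + \frac{482 c^{2}}{7}$)
$\sqrt{333 + d{\left(1 \right)}} = \sqrt{333 + \left(\frac{9}{7} + \frac{482 \cdot 1^{2}}{7}\right)} = \sqrt{333 + \left(\frac{9}{7} + \frac{482}{7} \cdot 1\right)} = \sqrt{333 + \left(\frac{9}{7} + \frac{482}{7}\right)} = \sqrt{333 + \frac{491}{7}} = \sqrt{\frac{2822}{7}} = \frac{\sqrt{19754}}{7}$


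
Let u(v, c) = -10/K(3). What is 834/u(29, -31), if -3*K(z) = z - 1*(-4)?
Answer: 973/5 ≈ 194.60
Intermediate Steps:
K(z) = -4/3 - z/3 (K(z) = -(z - 1*(-4))/3 = -(z + 4)/3 = -(4 + z)/3 = -4/3 - z/3)
u(v, c) = 30/7 (u(v, c) = -10/(-4/3 - ⅓*3) = -10/(-4/3 - 1) = -10/(-7/3) = -10*(-3/7) = 30/7)
834/u(29, -31) = 834/(30/7) = 834*(7/30) = 973/5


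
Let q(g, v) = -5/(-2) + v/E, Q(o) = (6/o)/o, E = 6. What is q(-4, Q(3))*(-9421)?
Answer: -442787/18 ≈ -24599.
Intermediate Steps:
Q(o) = 6/o²
q(g, v) = 5/2 + v/6 (q(g, v) = -5/(-2) + v/6 = -5*(-½) + v*(⅙) = 5/2 + v/6)
q(-4, Q(3))*(-9421) = (5/2 + (6/3²)/6)*(-9421) = (5/2 + (6*(⅑))/6)*(-9421) = (5/2 + (⅙)*(⅔))*(-9421) = (5/2 + ⅑)*(-9421) = (47/18)*(-9421) = -442787/18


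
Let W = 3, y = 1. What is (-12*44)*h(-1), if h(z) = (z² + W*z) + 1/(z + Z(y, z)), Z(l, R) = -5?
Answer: 1144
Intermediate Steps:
h(z) = z² + 1/(-5 + z) + 3*z (h(z) = (z² + 3*z) + 1/(z - 5) = (z² + 3*z) + 1/(-5 + z) = z² + 1/(-5 + z) + 3*z)
(-12*44)*h(-1) = (-12*44)*((1 + (-1)³ - 15*(-1) - 2*(-1)²)/(-5 - 1)) = -528*(1 - 1 + 15 - 2*1)/(-6) = -(-88)*(1 - 1 + 15 - 2) = -(-88)*13 = -528*(-13/6) = 1144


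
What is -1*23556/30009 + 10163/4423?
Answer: 66931093/44243269 ≈ 1.5128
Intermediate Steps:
-1*23556/30009 + 10163/4423 = -23556*1/30009 + 10163*(1/4423) = -7852/10003 + 10163/4423 = 66931093/44243269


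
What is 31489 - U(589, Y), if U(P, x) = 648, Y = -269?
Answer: 30841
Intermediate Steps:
31489 - U(589, Y) = 31489 - 1*648 = 31489 - 648 = 30841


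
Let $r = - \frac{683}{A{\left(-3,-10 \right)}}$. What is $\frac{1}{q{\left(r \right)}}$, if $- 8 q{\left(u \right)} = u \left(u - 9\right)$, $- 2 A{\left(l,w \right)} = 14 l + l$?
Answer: $- \frac{8100}{1209593} \approx -0.0066965$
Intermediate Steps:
$A{\left(l,w \right)} = - \frac{15 l}{2}$ ($A{\left(l,w \right)} = - \frac{14 l + l}{2} = - \frac{15 l}{2}$)
$r = - \frac{1366}{45}$ ($r = - \frac{683}{\left(- \frac{15}{2}\right) \left(-3\right)} = - \frac{683}{\frac{45}{2}} = \left(-683\right) \frac{2}{45} = - \frac{1366}{45} \approx -30.356$)
$q{\left(u \right)} = - \frac{u \left(-9 + u\right)}{8}$ ($q{\left(u \right)} = - \frac{u \left(u - 9\right)}{8} = - \frac{u \left(-9 + u\right)}{8}$)
$\frac{1}{q{\left(r \right)}} = \frac{1}{\frac{1}{8} \left(- \frac{1366}{45}\right) \left(9 - - \frac{1366}{45}\right)} = \frac{1}{\frac{1}{8} \left(- \frac{1366}{45}\right) \left(9 + \frac{1366}{45}\right)} = \frac{1}{\frac{1}{8} \left(- \frac{1366}{45}\right) \frac{1771}{45}} = \frac{1}{- \frac{1209593}{8100}} = - \frac{8100}{1209593}$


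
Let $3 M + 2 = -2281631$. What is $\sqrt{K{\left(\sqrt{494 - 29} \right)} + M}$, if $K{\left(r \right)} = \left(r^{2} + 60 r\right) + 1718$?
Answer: $\frac{2 \sqrt{-1706313 + 135 \sqrt{465}}}{3} \approx 870.1 i$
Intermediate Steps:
$M = - \frac{2281633}{3}$ ($M = - \frac{2}{3} + \frac{1}{3} \left(-2281631\right) = - \frac{2}{3} - \frac{2281631}{3} = - \frac{2281633}{3} \approx -7.6054 \cdot 10^{5}$)
$K{\left(r \right)} = 1718 + r^{2} + 60 r$
$\sqrt{K{\left(\sqrt{494 - 29} \right)} + M} = \sqrt{\left(1718 + \left(\sqrt{494 - 29}\right)^{2} + 60 \sqrt{494 - 29}\right) - \frac{2281633}{3}} = \sqrt{\left(1718 + \left(\sqrt{465}\right)^{2} + 60 \sqrt{465}\right) - \frac{2281633}{3}} = \sqrt{\left(1718 + 465 + 60 \sqrt{465}\right) - \frac{2281633}{3}} = \sqrt{\left(2183 + 60 \sqrt{465}\right) - \frac{2281633}{3}} = \sqrt{- \frac{2275084}{3} + 60 \sqrt{465}}$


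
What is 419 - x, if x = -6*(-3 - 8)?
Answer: 353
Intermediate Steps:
x = 66 (x = -6*(-11) = 66)
419 - x = 419 - 1*66 = 419 - 66 = 353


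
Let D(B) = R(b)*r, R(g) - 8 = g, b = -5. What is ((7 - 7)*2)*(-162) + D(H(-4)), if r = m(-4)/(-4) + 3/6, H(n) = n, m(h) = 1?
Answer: ¾ ≈ 0.75000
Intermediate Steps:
r = ¼ (r = 1/(-4) + 3/6 = 1*(-¼) + 3*(⅙) = -¼ + ½ = ¼ ≈ 0.25000)
R(g) = 8 + g
D(B) = ¾ (D(B) = (8 - 5)*(¼) = 3*(¼) = ¾)
((7 - 7)*2)*(-162) + D(H(-4)) = ((7 - 7)*2)*(-162) + ¾ = (0*2)*(-162) + ¾ = 0*(-162) + ¾ = 0 + ¾ = ¾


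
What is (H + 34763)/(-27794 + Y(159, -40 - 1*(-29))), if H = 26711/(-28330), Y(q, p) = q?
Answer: -984809079/782899550 ≈ -1.2579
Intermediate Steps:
H = -26711/28330 (H = 26711*(-1/28330) = -26711/28330 ≈ -0.94285)
(H + 34763)/(-27794 + Y(159, -40 - 1*(-29))) = (-26711/28330 + 34763)/(-27794 + 159) = (984809079/28330)/(-27635) = (984809079/28330)*(-1/27635) = -984809079/782899550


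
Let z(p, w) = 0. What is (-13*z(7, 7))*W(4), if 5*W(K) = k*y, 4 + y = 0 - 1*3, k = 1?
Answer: 0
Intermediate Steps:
y = -7 (y = -4 + (0 - 1*3) = -4 + (0 - 3) = -4 - 3 = -7)
W(K) = -7/5 (W(K) = (1*(-7))/5 = (⅕)*(-7) = -7/5)
(-13*z(7, 7))*W(4) = -13*0*(-7/5) = 0*(-7/5) = 0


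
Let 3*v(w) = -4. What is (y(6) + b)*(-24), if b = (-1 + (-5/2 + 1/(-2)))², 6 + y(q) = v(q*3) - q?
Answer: -64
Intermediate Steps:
v(w) = -4/3 (v(w) = (⅓)*(-4) = -4/3)
y(q) = -22/3 - q (y(q) = -6 + (-4/3 - q) = -22/3 - q)
b = 16 (b = (-1 + (-5*½ + 1*(-½)))² = (-1 + (-5/2 - ½))² = (-1 - 3)² = (-4)² = 16)
(y(6) + b)*(-24) = ((-22/3 - 1*6) + 16)*(-24) = ((-22/3 - 6) + 16)*(-24) = (-40/3 + 16)*(-24) = (8/3)*(-24) = -64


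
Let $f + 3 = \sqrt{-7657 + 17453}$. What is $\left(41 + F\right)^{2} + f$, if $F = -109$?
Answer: $4621 + 2 \sqrt{2449} \approx 4720.0$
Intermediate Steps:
$f = -3 + 2 \sqrt{2449}$ ($f = -3 + \sqrt{-7657 + 17453} = -3 + \sqrt{9796} = -3 + 2 \sqrt{2449} \approx 95.975$)
$\left(41 + F\right)^{2} + f = \left(41 - 109\right)^{2} - \left(3 - 2 \sqrt{2449}\right) = \left(-68\right)^{2} - \left(3 - 2 \sqrt{2449}\right) = 4624 - \left(3 - 2 \sqrt{2449}\right) = 4621 + 2 \sqrt{2449}$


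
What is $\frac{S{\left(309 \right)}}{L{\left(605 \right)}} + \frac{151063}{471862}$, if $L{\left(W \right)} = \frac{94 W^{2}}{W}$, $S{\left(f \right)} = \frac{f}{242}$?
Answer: $\frac{1039578192689}{3247009824740} \approx 0.32016$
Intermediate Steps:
$S{\left(f \right)} = \frac{f}{242}$ ($S{\left(f \right)} = f \frac{1}{242} = \frac{f}{242}$)
$L{\left(W \right)} = 94 W$
$\frac{S{\left(309 \right)}}{L{\left(605 \right)}} + \frac{151063}{471862} = \frac{\frac{1}{242} \cdot 309}{94 \cdot 605} + \frac{151063}{471862} = \frac{309}{242 \cdot 56870} + 151063 \cdot \frac{1}{471862} = \frac{309}{242} \cdot \frac{1}{56870} + \frac{151063}{471862} = \frac{309}{13762540} + \frac{151063}{471862} = \frac{1039578192689}{3247009824740}$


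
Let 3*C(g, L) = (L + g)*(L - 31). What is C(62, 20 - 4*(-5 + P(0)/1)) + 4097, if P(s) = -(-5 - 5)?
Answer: 10369/3 ≈ 3456.3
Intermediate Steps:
P(s) = 10 (P(s) = -1*(-10) = 10)
C(g, L) = (-31 + L)*(L + g)/3 (C(g, L) = ((L + g)*(L - 31))/3 = ((L + g)*(-31 + L))/3 = ((-31 + L)*(L + g))/3 = (-31 + L)*(L + g)/3)
C(62, 20 - 4*(-5 + P(0)/1)) + 4097 = (-31*(20 - 4*(-5 + 10/1))/3 - 31/3*62 + (20 - 4*(-5 + 10/1))²/3 + (⅓)*(20 - 4*(-5 + 10/1))*62) + 4097 = (-31*(20 - 4*(-5 + 10*1))/3 - 1922/3 + (20 - 4*(-5 + 10*1))²/3 + (⅓)*(20 - 4*(-5 + 10*1))*62) + 4097 = (-31*(20 - 4*(-5 + 10))/3 - 1922/3 + (20 - 4*(-5 + 10))²/3 + (⅓)*(20 - 4*(-5 + 10))*62) + 4097 = (-31*(20 - 4*5)/3 - 1922/3 + (20 - 4*5)²/3 + (⅓)*(20 - 4*5)*62) + 4097 = (-31*(20 - 1*20)/3 - 1922/3 + (20 - 1*20)²/3 + (⅓)*(20 - 1*20)*62) + 4097 = (-31*(20 - 20)/3 - 1922/3 + (20 - 20)²/3 + (⅓)*(20 - 20)*62) + 4097 = (-31/3*0 - 1922/3 + (⅓)*0² + (⅓)*0*62) + 4097 = (0 - 1922/3 + (⅓)*0 + 0) + 4097 = (0 - 1922/3 + 0 + 0) + 4097 = -1922/3 + 4097 = 10369/3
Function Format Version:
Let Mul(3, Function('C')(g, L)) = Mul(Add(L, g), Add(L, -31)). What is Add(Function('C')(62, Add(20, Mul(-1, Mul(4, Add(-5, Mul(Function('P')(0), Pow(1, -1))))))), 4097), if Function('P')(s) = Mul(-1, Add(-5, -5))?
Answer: Rational(10369, 3) ≈ 3456.3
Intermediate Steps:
Function('P')(s) = 10 (Function('P')(s) = Mul(-1, -10) = 10)
Function('C')(g, L) = Mul(Rational(1, 3), Add(-31, L), Add(L, g)) (Function('C')(g, L) = Mul(Rational(1, 3), Mul(Add(L, g), Add(L, -31))) = Mul(Rational(1, 3), Mul(Add(L, g), Add(-31, L))) = Mul(Rational(1, 3), Mul(Add(-31, L), Add(L, g))) = Mul(Rational(1, 3), Add(-31, L), Add(L, g)))
Add(Function('C')(62, Add(20, Mul(-1, Mul(4, Add(-5, Mul(Function('P')(0), Pow(1, -1))))))), 4097) = Add(Add(Mul(Rational(-31, 3), Add(20, Mul(-1, Mul(4, Add(-5, Mul(10, Pow(1, -1))))))), Mul(Rational(-31, 3), 62), Mul(Rational(1, 3), Pow(Add(20, Mul(-1, Mul(4, Add(-5, Mul(10, Pow(1, -1)))))), 2)), Mul(Rational(1, 3), Add(20, Mul(-1, Mul(4, Add(-5, Mul(10, Pow(1, -1)))))), 62)), 4097) = Add(Add(Mul(Rational(-31, 3), Add(20, Mul(-1, Mul(4, Add(-5, Mul(10, 1)))))), Rational(-1922, 3), Mul(Rational(1, 3), Pow(Add(20, Mul(-1, Mul(4, Add(-5, Mul(10, 1))))), 2)), Mul(Rational(1, 3), Add(20, Mul(-1, Mul(4, Add(-5, Mul(10, 1))))), 62)), 4097) = Add(Add(Mul(Rational(-31, 3), Add(20, Mul(-1, Mul(4, Add(-5, 10))))), Rational(-1922, 3), Mul(Rational(1, 3), Pow(Add(20, Mul(-1, Mul(4, Add(-5, 10)))), 2)), Mul(Rational(1, 3), Add(20, Mul(-1, Mul(4, Add(-5, 10)))), 62)), 4097) = Add(Add(Mul(Rational(-31, 3), Add(20, Mul(-1, Mul(4, 5)))), Rational(-1922, 3), Mul(Rational(1, 3), Pow(Add(20, Mul(-1, Mul(4, 5))), 2)), Mul(Rational(1, 3), Add(20, Mul(-1, Mul(4, 5))), 62)), 4097) = Add(Add(Mul(Rational(-31, 3), Add(20, Mul(-1, 20))), Rational(-1922, 3), Mul(Rational(1, 3), Pow(Add(20, Mul(-1, 20)), 2)), Mul(Rational(1, 3), Add(20, Mul(-1, 20)), 62)), 4097) = Add(Add(Mul(Rational(-31, 3), Add(20, -20)), Rational(-1922, 3), Mul(Rational(1, 3), Pow(Add(20, -20), 2)), Mul(Rational(1, 3), Add(20, -20), 62)), 4097) = Add(Add(Mul(Rational(-31, 3), 0), Rational(-1922, 3), Mul(Rational(1, 3), Pow(0, 2)), Mul(Rational(1, 3), 0, 62)), 4097) = Add(Add(0, Rational(-1922, 3), Mul(Rational(1, 3), 0), 0), 4097) = Add(Add(0, Rational(-1922, 3), 0, 0), 4097) = Add(Rational(-1922, 3), 4097) = Rational(10369, 3)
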